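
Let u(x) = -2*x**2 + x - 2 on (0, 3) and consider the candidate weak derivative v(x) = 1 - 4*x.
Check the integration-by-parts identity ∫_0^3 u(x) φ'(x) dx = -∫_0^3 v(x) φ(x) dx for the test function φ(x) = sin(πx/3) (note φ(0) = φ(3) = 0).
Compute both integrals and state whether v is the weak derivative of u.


LHS = 30/π, RHS = 30/π. Yes, v = u' weakly.

u(x) = -2*x**2 + x - 2, classical derivative u'(x) = 1 - 4*x.
φ(x) = sin(πx/3), so φ'(x) = π*cos(π*x/3)/3.
Note φ(0) = φ(3) = 0, so the boundary term u·φ vanishes.
LHS = ∫_0^3 u(x) φ'(x) dx = ∫_0^3 (-2*π*x^2*cos(π*x/3)/3 + π*x*cos(π*x/3)/3 - 2*π*cos(π*x/3)/3) dx. Term by term:
  ∫_0^3 -2*π*cos(π*x/3)/3 dx = 0;  ∫_0^3 -2*π*x^2*cos(π*x/3)/3 dx = 36/π;  ∫_0^3 π*x*cos(π*x/3)/3 dx = -6/π.
Sum: 0 + 36/π − 6/π = 30/π.
So LHS = 30/π.
∫_0^3 v(x) φ(x) dx = ∫_0^3 (-4*x*sin(π*x/3) + sin(π*x/3)) dx. Term by term:
  ∫_0^3 -4*x*sin(π*x/3) dx = -36/π;  ∫_0^3 sin(π*x/3) dx = 6/π.
Sum: -36/π + 6/π = -30/π.
So RHS = -∫_0^3 v(x) φ(x) dx = 30/π.
LHS = RHS, so the identity holds for this test φ.
Moreover u is smooth here and v(x) = u'(x) = 1 - 4*x pointwise, so the identity holds for every test function. Hence v is the weak derivative of u.


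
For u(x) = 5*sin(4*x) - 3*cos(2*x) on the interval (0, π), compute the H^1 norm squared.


||u||_{H^1(0,π)}^2 = 235*π

u'(x) = 6*sin(2*x) + 20*cos(4*x).
Expand u² and (u')² and integrate term by term on (0, π), using: for integers n ≥ 1, ∫_0^π sin²(nx) dx = ∫_0^π cos²(nx) dx = π/2; for n ≠ n', ∫_0^π sin(nx)sin(n'x) dx = ∫_0^π cos(nx)cos(n'x) dx = 0; and by product-to-sum, ∫_0^π sin(nx)cos(n'x) dx = ½∫_0^π [sin((n+n')x) + sin((n−n')x)] dx, which is 0 when n+n' is even and 2n/(n²−n'²) when n+n' is odd (it need not vanish on (0, π)).
  u² squared terms: (-3)²·∫cos(2x)² dx = 9·π/2 = 9*π/2;  (5)²·∫sin(4x)² dx = 25·π/2 = 25*π/2.
  u² cross terms: 2·(-3)·(5)·∫cos(2x)·sin(4x) dx = -30·(0) = 0.
  So ∫_0^π u² dx = 9*π/2 + 25*π/2 + 0 = 17*π.
  (u')² squared terms: (6)²·∫sin(2x)² dx = 36·π/2 = 18*π;  (20)²·∫cos(4x)² dx = 400·π/2 = 200*π.
  (u')² cross terms: 2·(6)·(20)·∫sin(2x)·cos(4x) dx = 240·(0) = 0.
  So ∫_0^π (u')² dx = 18*π + 200*π + 0 = 218*π.
||u||_{H^1}^2 = (17*π) + (218*π) = 235*π.


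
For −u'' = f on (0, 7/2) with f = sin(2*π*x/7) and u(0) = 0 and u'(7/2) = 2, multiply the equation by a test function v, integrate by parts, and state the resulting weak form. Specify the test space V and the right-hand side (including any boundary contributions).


V = {v ∈ H^1(0, 7/2) : v(0) = 0} (test functions vanish at x = 0 where u is specified); weak form: ∫_0^7/2 u'v' dx = ∫_0^7/2 (sin(2*π*x/7)) v dx + 2·v(7/2) for all v ∈ V.

Multiply both sides by a test function v and integrate from 0 to 7/2:
  ∫_0^7/2 −u''(x) v(x) dx = ∫_0^7/2 f(x) v(x) dx.
Integrate the LHS by parts once:
  ∫_0^7/2 −u'' v dx = −[u'(x) v(x)]_0^7/2 + ∫_0^7/2 u'(x) v'(x) dx.
Thus ∫_0^7/2 u'(x) v'(x) dx = ∫_0^7/2 f(x) v(x) dx + [u'(x) v(x)]_0^7/2.
Choose V so that boundary terms are either known or forced to vanish.
Mixed BC: u(0) = 0 (Dirichlet) and u'(7/2) = 2 (Neumann). Define V = {v ∈ H^1(0, 7/2) : v(0) = 0}. Then [u' v]_0^7/2 = u'(7/2)·v(7/2) − u'(0)·0 = 2·v(7/2).
Weak formulation: find u (satisfying any essential BC) such that ∫_0^7/2 u'(x) v'(x) dx = ∫_0^7/2 f v dx + 2·v(7/2) for all v ∈ V (Dirichlet at 0 absorbed into V; Neumann datum at x = 7/2 contributes the boundary term).
Substituting f(x) = sin(2*π*x/7), the right-hand side is ∫_0^7/2 (sin(2*π*x/7)) v dx + 2·v(7/2).


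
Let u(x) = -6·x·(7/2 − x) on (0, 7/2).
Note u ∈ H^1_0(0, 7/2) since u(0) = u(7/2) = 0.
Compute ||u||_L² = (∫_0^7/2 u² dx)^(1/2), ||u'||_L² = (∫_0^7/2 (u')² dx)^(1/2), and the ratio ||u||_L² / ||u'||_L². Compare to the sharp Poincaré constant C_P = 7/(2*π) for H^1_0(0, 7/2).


||u||_L² / ||u'||_L² = 7*sqrt(10)/20 < C_P = 7/(2*π).

u(x) = -6·x·(7/2 − x), so u'(x) = 12*x - 21.
u(x) = -6·x·(7/2 − x) vanishes at x = 0 and x = 7/2, so u ∈ H^1_0(0, 7/2). Differentiate via the product rule and integrate the resulting polynomials term by term.
  ∫_0^7/2 u² dx = ∫_0^7/2 (36*x^4 - 252*x^3 + 441*x^2) dx. Term by term:
    ∫_0^7/2 36*x^4 dx = 151263/40;  ∫_0^7/2 -252*x^3 dx = -151263/16;  ∫_0^7/2 441*x^2 dx = 50421/8.
  Sum: 151263/40 − 151263/16 + 50421/8 = 50421/80.
  ∫_0^7/2 (u')² dx = ∫_0^7/2 (144*x^2 - 504*x + 441) dx. Term by term:
    ∫_0^7/2 144*x^2 dx = 2058;  ∫_0^7/2 -504*x dx = -3087;  ∫_0^7/2 441 dx = 3087/2.
  Sum: 2058 − 3087 + 3087/2 = 1029/2.
∫_0^7/2 u² dx = 50421/80, so ||u||_L² = 49*sqrt(105)/20.
∫_0^7/2 (u')² dx = 1029/2, so ||u'||_L² = 7*sqrt(42)/2.
Ratio ||u||_L² / ||u'||_L² = 7*sqrt(10)/20.
Sharp Poincaré constant on H^1_0(0, 7/2) is C_P = L/π = 7/(2*π), achieved by sin(2*π/7·x).
A polynomial bump cannot attain the sharp Poincaré constant (only the first sine eigenfunction does), so the ratio is strictly less than C_P, consistent with ||u||_L² ≤ C_P ||u'||_L².


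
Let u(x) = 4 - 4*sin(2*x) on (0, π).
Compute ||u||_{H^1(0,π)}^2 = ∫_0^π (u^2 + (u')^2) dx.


||u||_{H^1(0,π)}^2 = 56*π

u'(x) = -8*cos(2*x).
Expand u² and (u')² and integrate term by term on (0, π), using: for integers n ≥ 1, ∫_0^π sin²(nx) dx = ∫_0^π cos²(nx) dx = π/2; for n ≠ n', ∫_0^π sin(nx)sin(n'x) dx = ∫_0^π cos(nx)cos(n'x) dx = 0; and by product-to-sum, ∫_0^π sin(nx)cos(n'x) dx = ½∫_0^π [sin((n+n')x) + sin((n−n')x)] dx, which is 0 when n+n' is even and 2n/(n²−n'²) when n+n' is odd (it need not vanish on (0, π)). For the constant mode: ∫_0^π 1 dx = π, ∫_0^π cos(nx) dx = 0, ∫_0^π sin(nx) dx = (1−(−1)^n)/n.
  u² squared terms: (4)²·∫1 dx = 16·π = 16*π;  (-4)²·∫sin(2x)² dx = 16·π/2 = 8*π.
  u² cross terms: 2·(4)·(-4)·∫1·sin(2x) dx = -32·(0) = 0.
  So ∫_0^π u² dx = 16*π + 8*π + 0 = 24*π.
  (u')² squared terms: (-8)²·∫cos(2x)² dx = 64·π/2 = 32*π.
  So ∫_0^π (u')² dx = 32*π.
||u||_{H^1}^2 = (24*π) + (32*π) = 56*π.


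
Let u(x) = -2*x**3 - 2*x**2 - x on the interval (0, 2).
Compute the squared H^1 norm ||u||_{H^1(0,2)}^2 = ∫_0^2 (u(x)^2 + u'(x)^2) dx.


||u||_{H^1}^2 = 78058/105

The H^1 norm (squared) on an interval (0, L) is
  ||u||_{H^1}^2 = ∫_0^L u(x)^2 dx + ∫_0^L u'(x)^2 dx.
Compute u'(x) = -6*x**2 - 4*x - 1.
Then u(x)^2 = 4*x**6 + 8*x**5 + 8*x**4 + 4*x**3 + x**2 and u'(x)^2 = 36*x**4 + 48*x**3 + 28*x**2 + 8*x + 1.
Integrate each monomial from 0 to 2 using ∫_0^2 c·x^n dx = c·2^(n+1)/(n+1):
  ∫_0^2 u(x)^2 dx = ∫_0^2 (4*x^6 + 8*x^5 + 8*x^4 + 4*x^3 + x^2) dx. Term by term:
    ∫_0^2 4*x^6 dx = 512/7;  ∫_0^2 8*x^5 dx = 256/3;  ∫_0^2 8*x^4 dx = 256/5;
    ∫_0^2 4*x^3 dx = 16;  ∫_0^2 x^2 dx = 8/3.
  Sum: 512/7 + 256/3 + 256/5 + 16 + 8/3 = 7992/35.
  ∫_0^2 u'(x)^2 dx = ∫_0^2 (36*x^4 + 48*x^3 + 28*x^2 + 8*x + 1) dx. Term by term:
    ∫_0^2 36*x^4 dx = 1152/5;  ∫_0^2 48*x^3 dx = 192;  ∫_0^2 28*x^2 dx = 224/3;
    ∫_0^2 8*x dx = 16;  ∫_0^2 1 dx = 2.
  Sum: 1152/5 + 192 + 224/3 + 16 + 2 = 7726/15.
Adding: ||u||_{H^1}^2 = 7992/35 + 7726/15 = 78058/105.


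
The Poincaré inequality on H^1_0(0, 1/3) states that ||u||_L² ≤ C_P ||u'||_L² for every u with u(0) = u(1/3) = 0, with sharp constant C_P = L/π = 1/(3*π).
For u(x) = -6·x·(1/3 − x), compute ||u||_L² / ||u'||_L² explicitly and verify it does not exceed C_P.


||u||_L² / ||u'||_L² = sqrt(10)/30 < C_P = 1/(3*π).

u(x) = -6·x·(1/3 − x), so u'(x) = 12*x - 2.
u(x) = -6·x·(1/3 − x) vanishes at x = 0 and x = 1/3, so u ∈ H^1_0(0, 1/3). Differentiate via the product rule and integrate the resulting polynomials term by term.
  ∫_0^1/3 u² dx = ∫_0^1/3 (36*x^4 - 24*x^3 + 4*x^2) dx. Term by term:
    ∫_0^1/3 36*x^4 dx = 4/135;  ∫_0^1/3 -24*x^3 dx = -2/27;  ∫_0^1/3 4*x^2 dx = 4/81.
  Sum: 4/135 − 2/27 + 4/81 = 2/405.
  ∫_0^1/3 (u')² dx = ∫_0^1/3 (144*x^2 - 48*x + 4) dx. Term by term:
    ∫_0^1/3 144*x^2 dx = 16/9;  ∫_0^1/3 -48*x dx = -8/3;  ∫_0^1/3 4 dx = 4/3.
  Sum: 16/9 − 8/3 + 4/3 = 4/9.
∫_0^1/3 u² dx = 2/405, so ||u||_L² = sqrt(10)/45.
∫_0^1/3 (u')² dx = 4/9, so ||u'||_L² = 2/3.
Ratio ||u||_L² / ||u'||_L² = sqrt(10)/30.
Sharp Poincaré constant on H^1_0(0, 1/3) is C_P = L/π = 1/(3*π), achieved by sin(3*π·x).
A polynomial bump cannot attain the sharp Poincaré constant (only the first sine eigenfunction does), so the ratio is strictly less than C_P, consistent with ||u||_L² ≤ C_P ||u'||_L².


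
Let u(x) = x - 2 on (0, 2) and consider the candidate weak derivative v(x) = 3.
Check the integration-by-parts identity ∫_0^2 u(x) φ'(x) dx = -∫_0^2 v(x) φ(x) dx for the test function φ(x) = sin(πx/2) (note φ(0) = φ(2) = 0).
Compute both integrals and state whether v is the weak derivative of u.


LHS = -4/π, RHS = -12/π. No, v is not the weak derivative of u.

u(x) = x - 2, classical derivative u'(x) = 1.
φ(x) = sin(πx/2), so φ'(x) = π*cos(π*x/2)/2.
Note φ(0) = φ(2) = 0, so the boundary term u·φ vanishes.
LHS = ∫_0^2 u(x) φ'(x) dx = ∫_0^2 (π*x*cos(π*x/2)/2 - π*cos(π*x/2)) dx. Term by term:
  ∫_0^2 -π*cos(π*x/2) dx = 0;  ∫_0^2 π*x*cos(π*x/2)/2 dx = -4/π.
Sum: 0 − 4/π = -4/π.
So LHS = -4/π.
∫_0^2 v(x) φ(x) dx = ∫_0^2 (3*sin(π*x/2)) dx. Term by term:
  ∫_0^2 3*sin(π*x/2) dx = 12/π.
So RHS = -∫_0^2 v(x) φ(x) dx = -12/π.
LHS − RHS = 8/π ≠ 0, so the identity fails.
(For a valid weak derivative the identity must hold for EVERY test function, in particular this one. The failure shows v is NOT the weak derivative of u.)
Correct weak derivative would be u'(x) = 1.


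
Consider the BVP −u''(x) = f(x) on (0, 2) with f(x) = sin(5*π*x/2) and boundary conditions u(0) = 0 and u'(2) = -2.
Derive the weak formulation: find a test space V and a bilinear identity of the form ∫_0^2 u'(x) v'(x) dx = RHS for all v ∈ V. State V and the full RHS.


V = {v ∈ H^1(0, 2) : v(0) = 0} (test functions vanish at x = 0 where u is specified); weak form: ∫_0^2 u'v' dx = ∫_0^2 (sin(5*π*x/2)) v dx − 2·v(2) for all v ∈ V.

Multiply both sides by a test function v and integrate from 0 to 2:
  ∫_0^2 −u''(x) v(x) dx = ∫_0^2 f(x) v(x) dx.
Integrate the LHS by parts once:
  ∫_0^2 −u'' v dx = −[u'(x) v(x)]_0^2 + ∫_0^2 u'(x) v'(x) dx.
Thus ∫_0^2 u'(x) v'(x) dx = ∫_0^2 f(x) v(x) dx + [u'(x) v(x)]_0^2.
Choose V so that boundary terms are either known or forced to vanish.
Mixed BC: u(0) = 0 (Dirichlet) and u'(2) = -2 (Neumann). Define V = {v ∈ H^1(0, 2) : v(0) = 0}. Then [u' v]_0^2 = u'(2)·v(2) − u'(0)·0 = − 2·v(2).
Weak formulation: find u (satisfying any essential BC) such that ∫_0^2 u'(x) v'(x) dx = ∫_0^2 f v dx − 2·v(2) for all v ∈ V (Dirichlet at 0 absorbed into V; Neumann datum at x = 2 contributes the boundary term).
Substituting f(x) = sin(5*π*x/2), the right-hand side is ∫_0^2 (sin(5*π*x/2)) v dx − 2·v(2).


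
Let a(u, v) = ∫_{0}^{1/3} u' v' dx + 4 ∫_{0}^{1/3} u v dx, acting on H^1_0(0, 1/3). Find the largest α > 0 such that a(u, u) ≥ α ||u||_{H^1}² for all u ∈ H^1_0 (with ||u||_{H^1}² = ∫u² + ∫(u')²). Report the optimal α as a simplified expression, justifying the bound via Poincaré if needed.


α = 1

Coercivity of a(·,·) on H^1_0(0, 1/3) means a(u, u) ≥ α ||u||_{H^1}² for every u ∈ H^1_0.
The interval has length L = 1/3, and Poincaré/coercivity depend only on L. Here a(u, u) = ∫(u')² + (4)·∫u².
Here c = 4 ≥ 1, so a(u,u) = ∫(u')² + c∫u² ≥ ∫(u')² + ∫u² = ||u||_{H^1}², i.e. α = 1 works. No larger α is possible: a(u,u) ≥ α||u||_{H^1}² means (1−α)∫(u')² ≥ (α−c)∫u², and for the modes u_n = sin(nπ(x−x₀)/L) (x₀ the left endpoint) one has ∫u_n²/∫(u_n')² = (L/(nπ))² → 0, so a(u_n,u_n)/||u_n||_{H^1}² → 1. Hence the optimal constant is α = 1.
Therefore α = 1.


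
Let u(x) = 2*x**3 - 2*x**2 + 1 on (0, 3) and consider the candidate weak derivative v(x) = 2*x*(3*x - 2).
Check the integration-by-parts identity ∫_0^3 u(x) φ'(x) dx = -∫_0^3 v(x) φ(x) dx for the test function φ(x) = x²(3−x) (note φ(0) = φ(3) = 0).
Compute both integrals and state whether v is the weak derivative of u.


LHS = -486/5, RHS = -486/5. Yes, v = u' weakly.

u(x) = 2*x**3 - 2*x**2 + 1, classical derivative u'(x) = 6*x**2 - 4*x.
φ(x) = x²(3−x), so φ'(x) = 3*x*(2 - x).
Note φ(0) = φ(3) = 0, so the boundary term u·φ vanishes.
LHS = ∫_0^3 u(x) φ'(x) dx = ∫_0^3 (-6*x^5 + 18*x^4 - 12*x^3 - 3*x^2 + 6*x) dx. Term by term:
  ∫_0^3 -6*x^5 dx = -729;  ∫_0^3 18*x^4 dx = 4374/5;  ∫_0^3 -12*x^3 dx = -243;
  ∫_0^3 -3*x^2 dx = -27;  ∫_0^3 6*x dx = 27.
Sum: -729 + 4374/5 − 243 − 27 + 27 = -486/5.
So LHS = -486/5.
∫_0^3 v(x) φ(x) dx = ∫_0^3 (-6*x^5 + 22*x^4 - 12*x^3) dx. Term by term:
  ∫_0^3 -6*x^5 dx = -729;  ∫_0^3 22*x^4 dx = 5346/5;  ∫_0^3 -12*x^3 dx = -243.
Sum: -729 + 5346/5 − 243 = 486/5.
So RHS = -∫_0^3 v(x) φ(x) dx = -486/5.
LHS = RHS, so the identity holds for this test φ.
Moreover u is smooth here and v(x) = u'(x) = 6*x**2 - 4*x pointwise, so the identity holds for every test function. Hence v is the weak derivative of u.


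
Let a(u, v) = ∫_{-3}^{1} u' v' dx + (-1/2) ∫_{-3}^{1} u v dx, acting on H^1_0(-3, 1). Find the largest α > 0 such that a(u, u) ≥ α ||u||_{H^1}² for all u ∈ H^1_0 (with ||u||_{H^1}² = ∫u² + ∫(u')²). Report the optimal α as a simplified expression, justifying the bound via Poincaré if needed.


α = (-8 + π^2)/(π^2 + 16)

Coercivity of a(·,·) on H^1_0(-3, 1) means a(u, u) ≥ α ||u||_{H^1}² for every u ∈ H^1_0.
The interval has length L = 4, and Poincaré/coercivity depend only on L. Here a(u, u) = ∫(u')² + (-1/2)·∫u².
Here c = -1/2 < 0 with |c| < (π/L)² = π^2/16, so coercivity still holds. The condition a(u,u) ≥ α||u||_{H^1}² reads (1−α)∫(u')² ≥ (α−c)∫u². Any admissible α is ≤ 1 (rapidly oscillating u have ∫u²/∫(u')² → 0), and α = 1 would force 0 ≥ (1−c)∫u², impossible since c < 1; so 1−α > 0. By the sharp Poincaré inequality on H^1_0 of an interval of length L, ∫(u')² ≥ (π/L)²∫u² with equality for the first sine mode sin(π(x−x₀)/L) (x₀ the left endpoint), so the inequality holds for all u iff (1−α)(π/L)² ≥ α − c, i.e. α ≤ ((π/L)² + c)/((π/L)² + 1) = (1 + c(L/π)²)/(1 + (L/π)²). (Direct route, valid since c ≤ 0: Poincaré gives c∫u² ≥ c(L/π)²∫(u')², so a(u,u) ≥ (1 + c(L/π)²)∫(u')², while ||u||_{H^1}² ≤ (1 + (L/π)²)∫(u')²; dividing yields the same α.) With (π/L)² = π^2/16 and c = -1/2, the largest admissible constant is α = ((π/L)² + c)/((π/L)² + 1).
Simplifying, α = (-8 + π^2)/(π^2 + 16).


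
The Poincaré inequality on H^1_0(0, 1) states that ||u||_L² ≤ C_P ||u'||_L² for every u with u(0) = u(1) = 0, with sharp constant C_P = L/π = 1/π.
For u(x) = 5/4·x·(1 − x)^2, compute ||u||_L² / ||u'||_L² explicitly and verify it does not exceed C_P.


||u||_L² / ||u'||_L² = sqrt(14)/14 < C_P = 1/π.

u(x) = 5/4·x·(1 − x)^2, so u'(x) = 15*x^2/4 - 5*x + 5/4.
u(x) = 5/4·x·(1 − x)^2 vanishes at x = 0 and x = 1, so u ∈ H^1_0(0, 1). Differentiate via the product rule and integrate the resulting polynomials term by term.
  ∫_0^1 u² dx = ∫_0^1 (25*x^6/16 - 25*x^5/4 + 75*x^4/8 - 25*x^3/4 + 25*x^2/16) dx. Term by term:
    ∫_0^1 25*x^6/16 dx = 25/112;  ∫_0^1 -25*x^5/4 dx = -25/24;  ∫_0^1 75*x^4/8 dx = 15/8;
    ∫_0^1 -25*x^3/4 dx = -25/16;  ∫_0^1 25*x^2/16 dx = 25/48.
  Sum: 25/112 − 25/24 + 15/8 − 25/16 + 25/48 = 5/336.
  ∫_0^1 (u')² dx = ∫_0^1 (225*x^4/16 - 75*x^3/2 + 275*x^2/8 - 25*x/2 + 25/16) dx. Term by term:
    ∫_0^1 225*x^4/16 dx = 45/16;  ∫_0^1 -75*x^3/2 dx = -75/8;  ∫_0^1 275*x^2/8 dx = 275/24;
    ∫_0^1 -25*x/2 dx = -25/4;  ∫_0^1 25/16 dx = 25/16.
  Sum: 45/16 − 75/8 + 275/24 − 25/4 + 25/16 = 5/24.
∫_0^1 u² dx = 5/336, so ||u||_L² = sqrt(105)/84.
∫_0^1 (u')² dx = 5/24, so ||u'||_L² = sqrt(30)/12.
Ratio ||u||_L² / ||u'||_L² = sqrt(14)/14.
Sharp Poincaré constant on H^1_0(0, 1) is C_P = L/π = 1/π, achieved by sin(π·x).
A polynomial bump cannot attain the sharp Poincaré constant (only the first sine eigenfunction does), so the ratio is strictly less than C_P, consistent with ||u||_L² ≤ C_P ||u'||_L².


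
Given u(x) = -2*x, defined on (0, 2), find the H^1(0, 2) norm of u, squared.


||u||_{H^1}^2 = 56/3

The H^1 norm (squared) on an interval (0, L) is
  ||u||_{H^1}^2 = ∫_0^L u(x)^2 dx + ∫_0^L u'(x)^2 dx.
Compute u'(x) = -2.
Then u(x)^2 = 4*x**2 and u'(x)^2 = 4.
Integrate each monomial from 0 to 2 using ∫_0^2 c·x^n dx = c·2^(n+1)/(n+1):
  ∫_0^2 u(x)^2 dx = ∫_0^2 (4*x^2) dx. Term by term:
    ∫_0^2 4*x^2 dx = 32/3.
  ∫_0^2 u'(x)^2 dx = ∫_0^2 (4) dx. Term by term:
    ∫_0^2 4 dx = 8.
Adding: ||u||_{H^1}^2 = 32/3 + 8 = 56/3.


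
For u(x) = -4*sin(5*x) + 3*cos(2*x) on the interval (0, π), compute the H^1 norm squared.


||u||_{H^1(0,π)}^2 = -400/7 + 461*π/2

u'(x) = -6*sin(2*x) - 20*cos(5*x).
Expand u² and (u')² and integrate term by term on (0, π), using: for integers n ≥ 1, ∫_0^π sin²(nx) dx = ∫_0^π cos²(nx) dx = π/2; for n ≠ n', ∫_0^π sin(nx)sin(n'x) dx = ∫_0^π cos(nx)cos(n'x) dx = 0; and by product-to-sum, ∫_0^π sin(nx)cos(n'x) dx = ½∫_0^π [sin((n+n')x) + sin((n−n')x)] dx, which is 0 when n+n' is even and 2n/(n²−n'²) when n+n' is odd (it need not vanish on (0, π)).
  u² squared terms: (-4)²·∫sin(5x)² dx = 16·π/2 = 8*π;  (3)²·∫cos(2x)² dx = 9·π/2 = 9*π/2.
  u² cross terms: 2·(-4)·(3)·∫sin(5x)·cos(2x) dx = -24·(10/21) = -80/7.
  So ∫_0^π u² dx = 8*π + 9*π/2 − 80/7 = -80/7 + 25*π/2.
  (u')² squared terms: (-20)²·∫cos(5x)² dx = 400·π/2 = 200*π;  (-6)²·∫sin(2x)² dx = 36·π/2 = 18*π.
  (u')² cross terms: 2·(-20)·(-6)·∫cos(5x)·sin(2x) dx = 240·(-4/21) = -320/7.
  So ∫_0^π (u')² dx = 200*π + 18*π − 320/7 = -320/7 + 218*π.
||u||_{H^1}^2 = (-80/7 + 25*π/2) + (-320/7 + 218*π) = -400/7 + 461*π/2.


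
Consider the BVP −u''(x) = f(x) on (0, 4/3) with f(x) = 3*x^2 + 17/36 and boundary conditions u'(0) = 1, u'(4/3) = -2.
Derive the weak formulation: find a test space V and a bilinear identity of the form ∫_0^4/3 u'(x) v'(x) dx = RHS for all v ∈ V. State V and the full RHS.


V = H^1(0, 4/3) (v unrestricted at boundary; u is determined up to an additive constant); weak form: ∫_0^4/3 u'v' dx = ∫_0^4/3 (3*x^2 + 17/36) v dx − 2·v(4/3) − v(0) for all v ∈ V.

Multiply both sides by a test function v and integrate from 0 to 4/3:
  ∫_0^4/3 −u''(x) v(x) dx = ∫_0^4/3 f(x) v(x) dx.
Integrate the LHS by parts once:
  ∫_0^4/3 −u'' v dx = −[u'(x) v(x)]_0^4/3 + ∫_0^4/3 u'(x) v'(x) dx.
Thus ∫_0^4/3 u'(x) v'(x) dx = ∫_0^4/3 f(x) v(x) dx + [u'(x) v(x)]_0^4/3.
Choose V so that boundary terms are either known or forced to vanish.
u has inhomogeneous Neumann u'(0) = 1, u'(4/3) = -2. [u' v]_0^4/3 = (-2)·v(4/3) − (1)·v(0) = − 2·v(4/3) − v(0). Take V = H^1(0, 4/3); boundary term becomes part of RHS.
Weak formulation: find u (satisfying any essential BC) such that ∫_0^4/3 u'(x) v'(x) dx = ∫_0^4/3 f v dx − 2·v(4/3) − v(0) for all v ∈ V (Neumann data are natural BCs: they enter the RHS as boundary terms).
Substituting f(x) = 3*x^2 + 17/36, the right-hand side is ∫_0^4/3 (3*x^2 + 17/36) v dx − 2·v(4/3) − v(0).
Compatibility check (pure Neumann): taking v ≡ 1 ∈ V gives 0 = ∫_0^4/3 f dx + (-2) − (1), i.e. ∫_0^4/3 f dx must equal u'(0) − u'(4/3) = 3. Indeed ∫_0^4/3 (3*x^2 + 17/36) dx = 3, so the data are compatible. The solution is then unique only up to an additive constant (fix it e.g. by requiring ∫_0^4/3 u dx = 0).


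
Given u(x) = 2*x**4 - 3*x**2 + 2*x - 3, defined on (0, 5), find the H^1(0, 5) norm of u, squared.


||u||_{H^1}^2 = 88989245/63

The H^1 norm (squared) on an interval (0, L) is
  ||u||_{H^1}^2 = ∫_0^L u(x)^2 dx + ∫_0^L u'(x)^2 dx.
Compute u'(x) = 8*x**3 - 6*x + 2.
Then u(x)^2 = 4*x**8 - 12*x**6 + 8*x**5 - 3*x**4 - 12*x**3 + 22*x**2 - 12*x + 9 and u'(x)^2 = 64*x**6 - 96*x**4 + 32*x**3 + 36*x**2 - 24*x + 4.
Integrate each monomial from 0 to 5 using ∫_0^5 c·x^n dx = c·5^(n+1)/(n+1):
  ∫_0^5 u(x)^2 dx = ∫_0^5 (4*x^8 - 12*x^6 + 8*x^5 - 3*x^4 - 12*x^3 + 22*x^2 - 12*x + 9) dx. Term by term:
    ∫_0^5 4*x^8 dx = 7812500/9;  ∫_0^5 -12*x^6 dx = -937500/7;  ∫_0^5 8*x^5 dx = 62500/3;
    ∫_0^5 -3*x^4 dx = -1875;  ∫_0^5 -12*x^3 dx = -1875;  ∫_0^5 22*x^2 dx = 2750/3;
    ∫_0^5 -12*x dx = -150;  ∫_0^5 9 dx = 45.
  Sum: 7812500/9 − 937500/7 + 62500/3 − 1875 − 1875 + 2750/3 − 150 + 45 = 47377385/63.
  ∫_0^5 u'(x)^2 dx = ∫_0^5 (64*x^6 - 96*x^4 + 32*x^3 + 36*x^2 - 24*x + 4) dx. Term by term:
    ∫_0^5 64*x^6 dx = 5000000/7;  ∫_0^5 -96*x^4 dx = -60000;  ∫_0^5 32*x^3 dx = 5000;
    ∫_0^5 36*x^2 dx = 1500;  ∫_0^5 -24*x dx = -300;  ∫_0^5 4 dx = 20.
  Sum: 5000000/7 − 60000 + 5000 + 1500 − 300 + 20 = 4623540/7.
Adding: ||u||_{H^1}^2 = 47377385/63 + 4623540/7 = 88989245/63.


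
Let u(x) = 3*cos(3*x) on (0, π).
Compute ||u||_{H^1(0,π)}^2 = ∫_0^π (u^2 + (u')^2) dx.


||u||_{H^1(0,π)}^2 = 45*π

u'(x) = -9*sin(3*x).
Expand u² and (u')² and integrate term by term on (0, π), using: for integers n ≥ 1, ∫_0^π sin²(nx) dx = ∫_0^π cos²(nx) dx = π/2; for n ≠ n', ∫_0^π sin(nx)sin(n'x) dx = ∫_0^π cos(nx)cos(n'x) dx = 0; and by product-to-sum, ∫_0^π sin(nx)cos(n'x) dx = ½∫_0^π [sin((n+n')x) + sin((n−n')x)] dx, which is 0 when n+n' is even and 2n/(n²−n'²) when n+n' is odd (it need not vanish on (0, π)).
  u² squared terms: (3)²·∫cos(3x)² dx = 9·π/2 = 9*π/2.
  So ∫_0^π u² dx = 9*π/2.
  (u')² squared terms: (-9)²·∫sin(3x)² dx = 81·π/2 = 81*π/2.
  So ∫_0^π (u')² dx = 81*π/2.
||u||_{H^1}^2 = (9*π/2) + (81*π/2) = 45*π.


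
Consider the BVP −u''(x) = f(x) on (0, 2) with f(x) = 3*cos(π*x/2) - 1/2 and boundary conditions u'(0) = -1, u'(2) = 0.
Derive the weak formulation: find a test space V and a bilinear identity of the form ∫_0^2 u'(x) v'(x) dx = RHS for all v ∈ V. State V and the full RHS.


V = H^1(0, 2) (v unrestricted at boundary; u is determined up to an additive constant); weak form: ∫_0^2 u'v' dx = ∫_0^2 (3*cos(π*x/2) - 1/2) v dx + v(0) for all v ∈ V.

Multiply both sides by a test function v and integrate from 0 to 2:
  ∫_0^2 −u''(x) v(x) dx = ∫_0^2 f(x) v(x) dx.
Integrate the LHS by parts once:
  ∫_0^2 −u'' v dx = −[u'(x) v(x)]_0^2 + ∫_0^2 u'(x) v'(x) dx.
Thus ∫_0^2 u'(x) v'(x) dx = ∫_0^2 f(x) v(x) dx + [u'(x) v(x)]_0^2.
Choose V so that boundary terms are either known or forced to vanish.
u has inhomogeneous Neumann u'(0) = -1, u'(2) = 0. [u' v]_0^2 = (0)·v(2) − (-1)·v(0) = v(0). Take V = H^1(0, 2); boundary term becomes part of RHS.
Weak formulation: find u (satisfying any essential BC) such that ∫_0^2 u'(x) v'(x) dx = ∫_0^2 f v dx + v(0) for all v ∈ V (Neumann data are natural BCs: they enter the RHS as boundary terms).
Substituting f(x) = 3*cos(π*x/2) - 1/2, the right-hand side is ∫_0^2 (3*cos(π*x/2) - 1/2) v dx + v(0).
Compatibility check (pure Neumann): taking v ≡ 1 ∈ V gives 0 = ∫_0^2 f dx + (0) − (-1), i.e. ∫_0^2 f dx must equal u'(0) − u'(2) = -1. Indeed ∫_0^2 (3*cos(π*x/2) - 1/2) dx = -1, so the data are compatible. The solution is then unique only up to an additive constant (fix it e.g. by requiring ∫_0^2 u dx = 0).


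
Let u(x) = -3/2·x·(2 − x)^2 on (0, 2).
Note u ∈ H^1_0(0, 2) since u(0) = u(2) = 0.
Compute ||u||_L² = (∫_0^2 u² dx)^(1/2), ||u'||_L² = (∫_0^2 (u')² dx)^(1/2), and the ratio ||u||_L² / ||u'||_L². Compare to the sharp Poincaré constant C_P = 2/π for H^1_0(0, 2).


||u||_L² / ||u'||_L² = sqrt(14)/7 < C_P = 2/π.

u(x) = -3/2·x·(2 − x)^2, so u'(x) = 3*(2 - 3*x)*(x/2 - 1).
u(x) = -3/2·x·(2 − x)^2 vanishes at x = 0 and x = 2, so u ∈ H^1_0(0, 2). Differentiate via the product rule and integrate the resulting polynomials term by term.
  ∫_0^2 u² dx = ∫_0^2 (9*x^6/4 - 18*x^5 + 54*x^4 - 72*x^3 + 36*x^2) dx. Term by term:
    ∫_0^2 9*x^6/4 dx = 288/7;  ∫_0^2 -18*x^5 dx = -192;  ∫_0^2 54*x^4 dx = 1728/5;
    ∫_0^2 -72*x^3 dx = -288;  ∫_0^2 36*x^2 dx = 96.
  Sum: 288/7 − 192 + 1728/5 − 288 + 96 = 96/35.
  ∫_0^2 (u')² dx = ∫_0^2 (81*x^4/4 - 108*x^3 + 198*x^2 - 144*x + 36) dx. Term by term:
    ∫_0^2 81*x^4/4 dx = 648/5;  ∫_0^2 -108*x^3 dx = -432;  ∫_0^2 198*x^2 dx = 528;
    ∫_0^2 -144*x dx = -288;  ∫_0^2 36 dx = 72.
  Sum: 648/5 − 432 + 528 − 288 + 72 = 48/5.
∫_0^2 u² dx = 96/35, so ||u||_L² = 4*sqrt(210)/35.
∫_0^2 (u')² dx = 48/5, so ||u'||_L² = 4*sqrt(15)/5.
Ratio ||u||_L² / ||u'||_L² = sqrt(14)/7.
Sharp Poincaré constant on H^1_0(0, 2) is C_P = L/π = 2/π, achieved by sin(π/2·x).
A polynomial bump cannot attain the sharp Poincaré constant (only the first sine eigenfunction does), so the ratio is strictly less than C_P, consistent with ||u||_L² ≤ C_P ||u'||_L².


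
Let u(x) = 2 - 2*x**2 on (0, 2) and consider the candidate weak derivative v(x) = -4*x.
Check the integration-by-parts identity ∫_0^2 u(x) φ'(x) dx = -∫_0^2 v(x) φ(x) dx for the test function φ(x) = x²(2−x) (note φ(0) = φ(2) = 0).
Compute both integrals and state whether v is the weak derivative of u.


LHS = 32/5, RHS = 32/5. Yes, v = u' weakly.

u(x) = 2 - 2*x**2, classical derivative u'(x) = -4*x.
φ(x) = x²(2−x), so φ'(x) = x*(4 - 3*x).
Note φ(0) = φ(2) = 0, so the boundary term u·φ vanishes.
LHS = ∫_0^2 u(x) φ'(x) dx = ∫_0^2 (6*x^4 - 8*x^3 - 6*x^2 + 8*x) dx. Term by term:
  ∫_0^2 6*x^4 dx = 192/5;  ∫_0^2 -8*x^3 dx = -32;  ∫_0^2 -6*x^2 dx = -16;
  ∫_0^2 8*x dx = 16.
Sum: 192/5 − 32 − 16 + 16 = 32/5.
So LHS = 32/5.
∫_0^2 v(x) φ(x) dx = ∫_0^2 (4*x^4 - 8*x^3) dx. Term by term:
  ∫_0^2 4*x^4 dx = 128/5;  ∫_0^2 -8*x^3 dx = -32.
Sum: 128/5 − 32 = -32/5.
So RHS = -∫_0^2 v(x) φ(x) dx = 32/5.
LHS = RHS, so the identity holds for this test φ.
Moreover u is smooth here and v(x) = u'(x) = -4*x pointwise, so the identity holds for every test function. Hence v is the weak derivative of u.


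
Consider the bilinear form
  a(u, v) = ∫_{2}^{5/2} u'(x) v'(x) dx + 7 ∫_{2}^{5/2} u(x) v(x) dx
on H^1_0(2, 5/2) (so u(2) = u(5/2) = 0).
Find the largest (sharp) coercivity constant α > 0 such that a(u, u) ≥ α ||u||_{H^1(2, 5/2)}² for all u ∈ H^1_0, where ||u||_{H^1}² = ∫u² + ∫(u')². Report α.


α = 1

Coercivity of a(·,·) on H^1_0(2, 5/2) means a(u, u) ≥ α ||u||_{H^1}² for every u ∈ H^1_0.
The interval has length L = 1/2, and Poincaré/coercivity depend only on L. Here a(u, u) = ∫(u')² + (7)·∫u².
Here c = 7 ≥ 1, so a(u,u) = ∫(u')² + c∫u² ≥ ∫(u')² + ∫u² = ||u||_{H^1}², i.e. α = 1 works. No larger α is possible: a(u,u) ≥ α||u||_{H^1}² means (1−α)∫(u')² ≥ (α−c)∫u², and for the modes u_n = sin(nπ(x−x₀)/L) (x₀ the left endpoint) one has ∫u_n²/∫(u_n')² = (L/(nπ))² → 0, so a(u_n,u_n)/||u_n||_{H^1}² → 1. Hence the optimal constant is α = 1.
Therefore α = 1.


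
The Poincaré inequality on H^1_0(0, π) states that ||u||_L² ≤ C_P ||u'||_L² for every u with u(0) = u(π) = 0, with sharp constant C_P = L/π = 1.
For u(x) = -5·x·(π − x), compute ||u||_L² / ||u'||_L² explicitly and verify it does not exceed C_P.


||u||_L² / ||u'||_L² = sqrt(10)*π/10 < C_P = 1.

u(x) = -5·x·(π − x), so u'(x) = 10*x - 5*π.
u(x) = -5·x·(π − x) vanishes at x = 0 and x = π, so u ∈ H^1_0(0, π). Differentiate via the product rule and integrate the resulting polynomials term by term.
  ∫_0^π u² dx = ∫_0^π (25*x^4 - 50*π*x^3 + 25*π^2*x^2) dx. Term by term:
    ∫_0^π 25*x^4 dx = 5*π^5;  ∫_0^π -50*π*x^3 dx = -25*π^5/2;  ∫_0^π 25*π^2*x^2 dx = 25*π^5/3.
  Sum: 5*π^5 − 25*π^5/2 + 25*π^5/3 = 5*π^5/6.
  ∫_0^π (u')² dx = ∫_0^π (100*x^2 - 100*π*x + 25*π^2) dx. Term by term:
    ∫_0^π 100*x^2 dx = 100*π^3/3;  ∫_0^π -100*π*x dx = -50*π^3;  ∫_0^π 25*π^2 dx = 25*π^3.
  Sum: 100*π^3/3 − 50*π^3 + 25*π^3 = 25*π^3/3.
∫_0^π u² dx = 5*π^5/6, so ||u||_L² = sqrt(30)*π^(5/2)/6.
∫_0^π (u')² dx = 25*π^3/3, so ||u'||_L² = 5*sqrt(3)*π^(3/2)/3.
Ratio ||u||_L² / ||u'||_L² = sqrt(10)*π/10.
Sharp Poincaré constant on H^1_0(0, π) is C_P = L/π = 1, achieved by sin(x).
A polynomial bump cannot attain the sharp Poincaré constant (only the first sine eigenfunction does), so the ratio is strictly less than C_P, consistent with ||u||_L² ≤ C_P ||u'||_L².


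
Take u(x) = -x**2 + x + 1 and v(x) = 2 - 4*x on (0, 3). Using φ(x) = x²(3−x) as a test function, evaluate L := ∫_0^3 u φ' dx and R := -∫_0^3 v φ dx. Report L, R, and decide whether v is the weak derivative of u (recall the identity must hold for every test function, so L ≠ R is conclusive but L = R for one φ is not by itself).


LHS = 351/20, RHS = 351/10. No, v is not the weak derivative of u.

u(x) = -x**2 + x + 1, classical derivative u'(x) = 1 - 2*x.
φ(x) = x²(3−x), so φ'(x) = 3*x*(2 - x).
Note φ(0) = φ(3) = 0, so the boundary term u·φ vanishes.
LHS = ∫_0^3 u(x) φ'(x) dx = ∫_0^3 (3*x^4 - 9*x^3 + 3*x^2 + 6*x) dx. Term by term:
  ∫_0^3 3*x^4 dx = 729/5;  ∫_0^3 -9*x^3 dx = -729/4;  ∫_0^3 3*x^2 dx = 27;
  ∫_0^3 6*x dx = 27.
Sum: 729/5 − 729/4 + 27 + 27 = 351/20.
So LHS = 351/20.
∫_0^3 v(x) φ(x) dx = ∫_0^3 (4*x^4 - 14*x^3 + 6*x^2) dx. Term by term:
  ∫_0^3 4*x^4 dx = 972/5;  ∫_0^3 -14*x^3 dx = -567/2;  ∫_0^3 6*x^2 dx = 54.
Sum: 972/5 − 567/2 + 54 = -351/10.
So RHS = -∫_0^3 v(x) φ(x) dx = 351/10.
LHS − RHS = -351/20 ≠ 0, so the identity fails.
(For a valid weak derivative the identity must hold for EVERY test function, in particular this one. The failure shows v is NOT the weak derivative of u.)
Correct weak derivative would be u'(x) = 1 - 2*x.


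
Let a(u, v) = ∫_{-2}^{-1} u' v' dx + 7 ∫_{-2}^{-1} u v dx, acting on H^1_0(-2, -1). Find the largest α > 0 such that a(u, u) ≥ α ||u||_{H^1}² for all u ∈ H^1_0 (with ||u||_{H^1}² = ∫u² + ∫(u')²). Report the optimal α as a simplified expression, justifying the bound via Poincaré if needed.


α = 1

Coercivity of a(·,·) on H^1_0(-2, -1) means a(u, u) ≥ α ||u||_{H^1}² for every u ∈ H^1_0.
The interval has length L = 1, and Poincaré/coercivity depend only on L. Here a(u, u) = ∫(u')² + (7)·∫u².
Here c = 7 ≥ 1, so a(u,u) = ∫(u')² + c∫u² ≥ ∫(u')² + ∫u² = ||u||_{H^1}², i.e. α = 1 works. No larger α is possible: a(u,u) ≥ α||u||_{H^1}² means (1−α)∫(u')² ≥ (α−c)∫u², and for the modes u_n = sin(nπ(x−x₀)/L) (x₀ the left endpoint) one has ∫u_n²/∫(u_n')² = (L/(nπ))² → 0, so a(u_n,u_n)/||u_n||_{H^1}² → 1. Hence the optimal constant is α = 1.
Therefore α = 1.


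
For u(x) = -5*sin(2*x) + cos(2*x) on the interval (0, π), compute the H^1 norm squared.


||u||_{H^1(0,π)}^2 = 65*π

u'(x) = -2*sin(2*x) - 10*cos(2*x).
Expand u² and (u')² and integrate term by term on (0, π), using: for integers n ≥ 1, ∫_0^π sin²(nx) dx = ∫_0^π cos²(nx) dx = π/2; for n ≠ n', ∫_0^π sin(nx)sin(n'x) dx = ∫_0^π cos(nx)cos(n'x) dx = 0; and by product-to-sum, ∫_0^π sin(nx)cos(n'x) dx = ½∫_0^π [sin((n+n')x) + sin((n−n')x)] dx, which is 0 when n+n' is even and 2n/(n²−n'²) when n+n' is odd (it need not vanish on (0, π)).
  u² squared terms: (-5)²·∫sin(2x)² dx = 25·π/2 = 25*π/2;  (1)²·∫cos(2x)² dx = 1·π/2 = π/2.
  u² cross terms: 2·(-5)·(1)·∫sin(2x)·cos(2x) dx = -10·(0) = 0.
  So ∫_0^π u² dx = 25*π/2 + π/2 + 0 = 13*π.
  (u')² squared terms: (-10)²·∫cos(2x)² dx = 100·π/2 = 50*π;  (-2)²·∫sin(2x)² dx = 4·π/2 = 2*π.
  (u')² cross terms: 2·(-10)·(-2)·∫cos(2x)·sin(2x) dx = 40·(0) = 0.
  So ∫_0^π (u')² dx = 50*π + 2*π + 0 = 52*π.
||u||_{H^1}^2 = (13*π) + (52*π) = 65*π.


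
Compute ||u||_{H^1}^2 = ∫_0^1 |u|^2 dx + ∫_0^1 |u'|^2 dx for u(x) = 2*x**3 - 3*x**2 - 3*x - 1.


||u||_{H^1}^2 = 1867/70

The H^1 norm (squared) on an interval (0, L) is
  ||u||_{H^1}^2 = ∫_0^L u(x)^2 dx + ∫_0^L u'(x)^2 dx.
Compute u'(x) = 6*x**2 - 6*x - 3.
Then u(x)^2 = 4*x**6 - 12*x**5 - 3*x**4 + 14*x**3 + 15*x**2 + 6*x + 1 and u'(x)^2 = 36*x**4 - 72*x**3 + 36*x + 9.
Integrate each monomial from 0 to 1 using ∫_0^1 c·x^n dx = c·1^(n+1)/(n+1):
  ∫_0^1 u(x)^2 dx = ∫_0^1 (4*x^6 - 12*x^5 - 3*x^4 + 14*x^3 + 15*x^2 + 6*x + 1) dx. Term by term:
    ∫_0^1 4*x^6 dx = 4/7;  ∫_0^1 -12*x^5 dx = -2;  ∫_0^1 -3*x^4 dx = -3/5;
    ∫_0^1 14*x^3 dx = 7/2;  ∫_0^1 15*x^2 dx = 5;  ∫_0^1 6*x dx = 3;
    ∫_0^1 1 dx = 1.
  Sum: 4/7 − 2 − 3/5 + 7/2 + 5 + 3 + 1 = 733/70.
  ∫_0^1 u'(x)^2 dx = ∫_0^1 (36*x^4 - 72*x^3 + 36*x + 9) dx. Term by term:
    ∫_0^1 36*x^4 dx = 36/5;  ∫_0^1 -72*x^3 dx = -18;  ∫_0^1 36*x dx = 18;
    ∫_0^1 9 dx = 9.
  Sum: 36/5 − 18 + 18 + 9 = 81/5.
Adding: ||u||_{H^1}^2 = 733/70 + 81/5 = 1867/70.


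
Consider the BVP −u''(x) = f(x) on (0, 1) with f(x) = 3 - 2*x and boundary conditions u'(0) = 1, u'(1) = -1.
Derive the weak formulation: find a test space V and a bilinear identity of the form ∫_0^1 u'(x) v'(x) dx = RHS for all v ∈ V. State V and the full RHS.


V = H^1(0, 1) (v unrestricted at boundary; u is determined up to an additive constant); weak form: ∫_0^1 u'v' dx = ∫_0^1 (3 - 2*x) v dx − v(1) − v(0) for all v ∈ V.

Multiply both sides by a test function v and integrate from 0 to 1:
  ∫_0^1 −u''(x) v(x) dx = ∫_0^1 f(x) v(x) dx.
Integrate the LHS by parts once:
  ∫_0^1 −u'' v dx = −[u'(x) v(x)]_0^1 + ∫_0^1 u'(x) v'(x) dx.
Thus ∫_0^1 u'(x) v'(x) dx = ∫_0^1 f(x) v(x) dx + [u'(x) v(x)]_0^1.
Choose V so that boundary terms are either known or forced to vanish.
u has inhomogeneous Neumann u'(0) = 1, u'(1) = -1. [u' v]_0^1 = (-1)·v(1) − (1)·v(0) = − v(1) − v(0). Take V = H^1(0, 1); boundary term becomes part of RHS.
Weak formulation: find u (satisfying any essential BC) such that ∫_0^1 u'(x) v'(x) dx = ∫_0^1 f v dx − v(1) − v(0) for all v ∈ V (Neumann data are natural BCs: they enter the RHS as boundary terms).
Substituting f(x) = 3 - 2*x, the right-hand side is ∫_0^1 (3 - 2*x) v dx − v(1) − v(0).
Compatibility check (pure Neumann): taking v ≡ 1 ∈ V gives 0 = ∫_0^1 f dx + (-1) − (1), i.e. ∫_0^1 f dx must equal u'(0) − u'(1) = 2. Indeed ∫_0^1 (3 - 2*x) dx = 2, so the data are compatible. The solution is then unique only up to an additive constant (fix it e.g. by requiring ∫_0^1 u dx = 0).


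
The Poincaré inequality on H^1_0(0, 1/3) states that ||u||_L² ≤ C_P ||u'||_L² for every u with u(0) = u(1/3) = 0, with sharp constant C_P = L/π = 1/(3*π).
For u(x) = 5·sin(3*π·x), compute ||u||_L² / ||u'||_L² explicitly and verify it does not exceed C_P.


||u||_L² / ||u'||_L² = 1/(3*π) = C_P.

u(x) = 5·sin(3*π·x), so u'(x) = 15*π*cos(3*π*x).
Writing u(x) = A·sin(kπx/L) with A = 5 and k = 1, use ∫_0^L sin²(kπx/L) dx = L/2 and ∫_0^L cos²(kπx/L) dx = L/2.
u² = 25·sin²(3*π·x) and (u')² = 225*π^2·cos²(3*π·x), and each of sin², cos² integrates to L/2 = 1/6 over (0, 1/3).
∫_0^1/3 u² dx = 25/6, so ||u||_L² = 5*sqrt(6)/6.
∫_0^1/3 (u')² dx = 75*π^2/2, so ||u'||_L² = 5*sqrt(6)*π/2.
Ratio ||u||_L² / ||u'||_L² = 1/(3*π).
Sharp Poincaré constant on H^1_0(0, 1/3) is C_P = L/π = 1/(3*π), achieved by sin(3*π·x).
This is the k = 1 eigenfunction (up to amplitude), so the ratio equals the sharp Poincaré constant exactly.


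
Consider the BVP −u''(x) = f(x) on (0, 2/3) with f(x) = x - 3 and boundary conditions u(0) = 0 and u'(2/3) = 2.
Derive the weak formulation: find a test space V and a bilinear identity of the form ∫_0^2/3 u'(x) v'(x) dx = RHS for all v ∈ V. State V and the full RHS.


V = {v ∈ H^1(0, 2/3) : v(0) = 0} (test functions vanish at x = 0 where u is specified); weak form: ∫_0^2/3 u'v' dx = ∫_0^2/3 (x - 3) v dx + 2·v(2/3) for all v ∈ V.

Multiply both sides by a test function v and integrate from 0 to 2/3:
  ∫_0^2/3 −u''(x) v(x) dx = ∫_0^2/3 f(x) v(x) dx.
Integrate the LHS by parts once:
  ∫_0^2/3 −u'' v dx = −[u'(x) v(x)]_0^2/3 + ∫_0^2/3 u'(x) v'(x) dx.
Thus ∫_0^2/3 u'(x) v'(x) dx = ∫_0^2/3 f(x) v(x) dx + [u'(x) v(x)]_0^2/3.
Choose V so that boundary terms are either known or forced to vanish.
Mixed BC: u(0) = 0 (Dirichlet) and u'(2/3) = 2 (Neumann). Define V = {v ∈ H^1(0, 2/3) : v(0) = 0}. Then [u' v]_0^2/3 = u'(2/3)·v(2/3) − u'(0)·0 = 2·v(2/3).
Weak formulation: find u (satisfying any essential BC) such that ∫_0^2/3 u'(x) v'(x) dx = ∫_0^2/3 f v dx + 2·v(2/3) for all v ∈ V (Dirichlet at 0 absorbed into V; Neumann datum at x = 2/3 contributes the boundary term).
Substituting f(x) = x - 3, the right-hand side is ∫_0^2/3 (x - 3) v dx + 2·v(2/3).


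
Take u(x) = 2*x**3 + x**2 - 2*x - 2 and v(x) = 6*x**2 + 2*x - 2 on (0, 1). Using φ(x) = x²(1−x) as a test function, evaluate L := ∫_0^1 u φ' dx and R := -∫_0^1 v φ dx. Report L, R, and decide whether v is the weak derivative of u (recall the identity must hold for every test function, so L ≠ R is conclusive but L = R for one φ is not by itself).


LHS = -2/15, RHS = -2/15. Yes, v = u' weakly.

u(x) = 2*x**3 + x**2 - 2*x - 2, classical derivative u'(x) = 6*x**2 + 2*x - 2.
φ(x) = x²(1−x), so φ'(x) = x*(2 - 3*x).
Note φ(0) = φ(1) = 0, so the boundary term u·φ vanishes.
LHS = ∫_0^1 u(x) φ'(x) dx = ∫_0^1 (-6*x^5 + x^4 + 8*x^3 + 2*x^2 - 4*x) dx. Term by term:
  ∫_0^1 -6*x^5 dx = -1;  ∫_0^1 x^4 dx = 1/5;  ∫_0^1 8*x^3 dx = 2;
  ∫_0^1 2*x^2 dx = 2/3;  ∫_0^1 -4*x dx = -2.
Sum: -1 + 1/5 + 2 + 2/3 − 2 = -2/15.
So LHS = -2/15.
∫_0^1 v(x) φ(x) dx = ∫_0^1 (-6*x^5 + 4*x^4 + 4*x^3 - 2*x^2) dx. Term by term:
  ∫_0^1 -6*x^5 dx = -1;  ∫_0^1 4*x^4 dx = 4/5;  ∫_0^1 4*x^3 dx = 1;
  ∫_0^1 -2*x^2 dx = -2/3.
Sum: -1 + 4/5 + 1 − 2/3 = 2/15.
So RHS = -∫_0^1 v(x) φ(x) dx = -2/15.
LHS = RHS, so the identity holds for this test φ.
Moreover u is smooth here and v(x) = u'(x) = 6*x**2 + 2*x - 2 pointwise, so the identity holds for every test function. Hence v is the weak derivative of u.


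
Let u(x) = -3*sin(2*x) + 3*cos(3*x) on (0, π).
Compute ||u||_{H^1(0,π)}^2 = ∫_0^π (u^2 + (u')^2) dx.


||u||_{H^1(0,π)}^2 = 144 + 135*π/2

u'(x) = -9*sin(3*x) - 6*cos(2*x).
Expand u² and (u')² and integrate term by term on (0, π), using: for integers n ≥ 1, ∫_0^π sin²(nx) dx = ∫_0^π cos²(nx) dx = π/2; for n ≠ n', ∫_0^π sin(nx)sin(n'x) dx = ∫_0^π cos(nx)cos(n'x) dx = 0; and by product-to-sum, ∫_0^π sin(nx)cos(n'x) dx = ½∫_0^π [sin((n+n')x) + sin((n−n')x)] dx, which is 0 when n+n' is even and 2n/(n²−n'²) when n+n' is odd (it need not vanish on (0, π)).
  u² squared terms: (-3)²·∫sin(2x)² dx = 9·π/2 = 9*π/2;  (3)²·∫cos(3x)² dx = 9·π/2 = 9*π/2.
  u² cross terms: 2·(-3)·(3)·∫sin(2x)·cos(3x) dx = -18·(-4/5) = 72/5.
  So ∫_0^π u² dx = 9*π/2 + 9*π/2 + 72/5 = 72/5 + 9*π.
  (u')² squared terms: (-9)²·∫sin(3x)² dx = 81·π/2 = 81*π/2;  (-6)²·∫cos(2x)² dx = 36·π/2 = 18*π.
  (u')² cross terms: 2·(-9)·(-6)·∫sin(3x)·cos(2x) dx = 108·(6/5) = 648/5.
  So ∫_0^π (u')² dx = 81*π/2 + 18*π + 648/5 = 648/5 + 117*π/2.
||u||_{H^1}^2 = (72/5 + 9*π) + (648/5 + 117*π/2) = 144 + 135*π/2.


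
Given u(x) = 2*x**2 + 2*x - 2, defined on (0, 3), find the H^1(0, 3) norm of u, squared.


||u||_{H^1}^2 = 2622/5

The H^1 norm (squared) on an interval (0, L) is
  ||u||_{H^1}^2 = ∫_0^L u(x)^2 dx + ∫_0^L u'(x)^2 dx.
Compute u'(x) = 4*x + 2.
Then u(x)^2 = 4*x**4 + 8*x**3 - 4*x**2 - 8*x + 4 and u'(x)^2 = 16*x**2 + 16*x + 4.
Integrate each monomial from 0 to 3 using ∫_0^3 c·x^n dx = c·3^(n+1)/(n+1):
  ∫_0^3 u(x)^2 dx = ∫_0^3 (4*x^4 + 8*x^3 - 4*x^2 - 8*x + 4) dx. Term by term:
    ∫_0^3 4*x^4 dx = 972/5;  ∫_0^3 8*x^3 dx = 162;  ∫_0^3 -4*x^2 dx = -36;
    ∫_0^3 -8*x dx = -36;  ∫_0^3 4 dx = 12.
  Sum: 972/5 + 162 − 36 − 36 + 12 = 1482/5.
  ∫_0^3 u'(x)^2 dx = ∫_0^3 (16*x^2 + 16*x + 4) dx. Term by term:
    ∫_0^3 16*x^2 dx = 144;  ∫_0^3 16*x dx = 72;  ∫_0^3 4 dx = 12.
  Sum: 144 + 72 + 12 = 228.
Adding: ||u||_{H^1}^2 = 1482/5 + 228 = 2622/5.
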